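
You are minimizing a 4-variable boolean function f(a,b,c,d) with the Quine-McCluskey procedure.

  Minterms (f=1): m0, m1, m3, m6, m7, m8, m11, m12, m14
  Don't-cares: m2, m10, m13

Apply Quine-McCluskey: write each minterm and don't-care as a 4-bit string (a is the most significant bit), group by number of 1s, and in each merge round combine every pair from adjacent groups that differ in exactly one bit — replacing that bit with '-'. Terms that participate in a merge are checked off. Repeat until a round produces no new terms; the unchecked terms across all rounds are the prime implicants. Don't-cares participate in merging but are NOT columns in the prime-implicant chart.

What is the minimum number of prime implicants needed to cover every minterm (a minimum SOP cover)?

size-2^0 implicants → 0000(✓)  0001(✓)  0010(✓)  0011(✓)  0110(✓)  0111(✓)  1000(✓)  1010(✓)  1011(✓)  1100(✓)  1101(✓)  1110(✓)
size-2^1 implicants → -000(✓)  -010(✓)  -011(✓)  -110(✓)  0-10(✓)  0-11(✓)  00-0(✓)  00-1(✓)  000-(✓)  001-(✓)  011-(✓)  1-00(✓)  1-10(✓)  10-0(✓)  101-(✓)  11-0(✓)  110-
size-2^2 implicants → --10  -0-0  -01-  0-1-  00--  1--0
Unchecked terms (primes): --10, -0-0, -01-, 0-1-, 00--, 1--0, 110-
Minterm coverage:
  m0 ⊆ -0-0,00--
  m1 ⊆ 00-- [E]
  m3 ⊆ -01-,0-1-,00--
  m6 ⊆ --10,0-1-
  m7 ⊆ 0-1- [E]
  m8 ⊆ -0-0,1--0
  m11 ⊆ -01- [E]
  m12 ⊆ 1--0,110-
  m14 ⊆ --10,1--0
E = {-01-, 0-1-, 00--}
Petrick residual → 1--0
Cover = b'c + a'c + a'b' + ad'  |cover|=4

4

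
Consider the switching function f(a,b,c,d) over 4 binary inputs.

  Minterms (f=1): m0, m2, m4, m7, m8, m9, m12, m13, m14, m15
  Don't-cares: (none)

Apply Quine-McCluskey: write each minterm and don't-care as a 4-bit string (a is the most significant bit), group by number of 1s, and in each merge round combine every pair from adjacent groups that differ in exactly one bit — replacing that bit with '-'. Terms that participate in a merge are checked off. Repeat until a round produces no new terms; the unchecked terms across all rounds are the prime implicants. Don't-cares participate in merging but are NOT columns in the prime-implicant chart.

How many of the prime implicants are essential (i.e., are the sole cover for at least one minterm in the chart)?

5

[col 0] 0000*, 0010*, 0100*, 0111*, 1000*, 1001*, 1100*, 1101*, 1110*, 1111*
[col 1] -000*, -100*, -111, 0-00*, 00-0, 1-00*, 1-01*, 100-*, 11-0*, 11-1*, 110-*, 111-*
[col 2] --00, 1-0-, 11--
Prime implicants: --00, -111, 00-0, 1-0-, 11--
PI chart (minterm → PIs covering it):
  0 | --00,00-0
  2 | 00-0  (sole → essential)
  4 | --00  (sole → essential)
  7 | -111  (sole → essential)
  8 | --00,1-0-
  9 | 1-0-  (sole → essential)
  12 | --00,1-0-,11--
  13 | 1-0-,11--
  14 | 11--  (sole → essential)
  15 | -111,11--
Essential prime implicants: --00, -111, 00-0, 1-0-, 11--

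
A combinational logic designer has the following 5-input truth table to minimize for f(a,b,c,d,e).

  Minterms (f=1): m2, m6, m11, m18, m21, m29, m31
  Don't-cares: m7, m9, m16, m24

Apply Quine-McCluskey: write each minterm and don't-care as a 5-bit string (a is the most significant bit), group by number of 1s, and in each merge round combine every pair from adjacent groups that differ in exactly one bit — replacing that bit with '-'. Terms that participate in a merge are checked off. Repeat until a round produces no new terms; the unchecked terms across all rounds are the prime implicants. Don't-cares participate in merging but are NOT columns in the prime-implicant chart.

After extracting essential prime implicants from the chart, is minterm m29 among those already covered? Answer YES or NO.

YES

Round 0: 00010✓ 00110✓ 00111✓ 01001✓ 01011✓ 10000✓ 10010✓ 10101✓ 11000✓ 11101✓ 11111✓
Round 1: -0010 00-10 0011- 010-1 1-000 1-101 100-0 111-1
PIs = {-0010, 00-10, 0011-, 010-1, 1-000, 1-101, 100-0, 111-1}
Coverage chart:
  m2: -0010,00-10
  m6: 00-10,0011-
  m11: 010-1 ←essential
  m18: -0010,100-0
  m21: 1-101 ←essential
  m29: 1-101,111-1
  m31: 111-1 ←essential
Essential: 010-1, 1-101, 111-1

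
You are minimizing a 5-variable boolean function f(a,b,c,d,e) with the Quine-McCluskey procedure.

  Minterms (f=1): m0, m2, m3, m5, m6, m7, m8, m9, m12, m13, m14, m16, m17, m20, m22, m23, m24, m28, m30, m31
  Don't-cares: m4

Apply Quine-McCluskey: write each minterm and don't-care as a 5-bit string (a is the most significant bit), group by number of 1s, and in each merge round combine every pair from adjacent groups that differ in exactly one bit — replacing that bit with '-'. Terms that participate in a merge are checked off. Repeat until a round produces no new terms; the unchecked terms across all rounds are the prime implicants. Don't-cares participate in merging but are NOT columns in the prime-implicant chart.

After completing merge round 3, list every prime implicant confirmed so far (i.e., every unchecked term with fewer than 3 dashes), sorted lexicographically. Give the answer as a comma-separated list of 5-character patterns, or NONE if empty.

-011-, 0-10-, 00--0, 00-1-, 001--, 01-0-, 1-11-, 1000-

size-2^0 implicants → 00000(✓)  00010(✓)  00011(✓)  00100(✓)  00101(✓)  00110(✓)  00111(✓)  01000(✓)  01001(✓)  01100(✓)  01101(✓)  01110(✓)  10000(✓)  10001(✓)  10100(✓)  10110(✓)  10111(✓)  11000(✓)  11100(✓)  11110(✓)  11111(✓)
size-2^1 implicants → -0000(✓)  -0100(✓)  -0110(✓)  -0111(✓)  -1000(✓)  -1100(✓)  -1110(✓)  0-000(✓)  0-100(✓)  0-101(✓)  0-110(✓)  00-00(✓)  00-10(✓)  00-11(✓)  000-0(✓)  0001-(✓)  001-0(✓)  001-1(✓)  0010-(✓)  0011-(✓)  01-00(✓)  01-01(✓)  0100-(✓)  011-0(✓)  0110-(✓)  1-000(✓)  1-100(✓)  1-110(✓)  1-111(✓)  10-00(✓)  1000-  101-0(✓)  1011-(✓)  11-00(✓)  111-0(✓)  1111-(✓)
size-2^2 implicants → --000(✓)  --100(✓)  --110(✓)  -0-00(✓)  -01-0(✓)  -011-  -1-00(✓)  -11-0(✓)  0--00(✓)  0-1-0(✓)  0-10-  00--0  00-1-  001--  01-0-  1--00(✓)  1-1-0(✓)  1-11-
size-2^3 implicants → ---00  --1-0
Unchecked terms (primes): ---00, --1-0, -011-, 0-10-, 00--0, 00-1-, 001--, 01-0-, 1-11-, 1000-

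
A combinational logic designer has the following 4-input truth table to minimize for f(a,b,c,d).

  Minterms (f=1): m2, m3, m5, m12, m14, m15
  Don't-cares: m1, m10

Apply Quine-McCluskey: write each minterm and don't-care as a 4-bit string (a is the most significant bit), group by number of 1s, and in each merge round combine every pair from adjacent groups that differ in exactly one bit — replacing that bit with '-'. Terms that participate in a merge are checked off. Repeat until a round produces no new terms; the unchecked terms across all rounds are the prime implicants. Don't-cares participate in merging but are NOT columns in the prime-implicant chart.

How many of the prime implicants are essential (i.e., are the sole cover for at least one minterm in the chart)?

3

Round 0: 0001✓ 0010✓ 0011✓ 0101✓ 1010✓ 1100✓ 1110✓ 1111✓
Round 1: -010 0-01 00-1 001- 1-10 11-0 111-
PIs = {-010, 0-01, 00-1, 001-, 1-10, 11-0, 111-}
Coverage chart:
  m2: -010,001-
  m3: 00-1,001-
  m5: 0-01 ←essential
  m12: 11-0 ←essential
  m14: 1-10,11-0,111-
  m15: 111- ←essential
Essential: 0-01, 11-0, 111-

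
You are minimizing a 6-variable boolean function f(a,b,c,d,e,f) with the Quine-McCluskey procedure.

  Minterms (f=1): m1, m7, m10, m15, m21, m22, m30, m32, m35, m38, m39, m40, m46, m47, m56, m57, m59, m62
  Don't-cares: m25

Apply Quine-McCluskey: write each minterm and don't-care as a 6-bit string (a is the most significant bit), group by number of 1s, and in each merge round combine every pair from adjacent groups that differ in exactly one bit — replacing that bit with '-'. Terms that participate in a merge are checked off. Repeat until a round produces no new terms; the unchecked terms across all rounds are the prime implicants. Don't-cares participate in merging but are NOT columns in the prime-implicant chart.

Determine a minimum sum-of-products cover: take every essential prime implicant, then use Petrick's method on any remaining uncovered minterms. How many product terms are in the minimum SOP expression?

size-2^0 implicants → 000001  000111(✓)  001010  001111(✓)  010101  010110(✓)  011001(✓)  011110(✓)  100000(✓)  100011(✓)  100110(✓)  100111(✓)  101000(✓)  101110(✓)  101111(✓)  111000(✓)  111001(✓)  111011(✓)  111110(✓)
size-2^1 implicants → -00111(✓)  -01111(✓)  -11001  -11110  00-111(✓)  01-110  1-1000  1-1110  10-000  10-110(✓)  10-111(✓)  100-11  10011-(✓)  10111-(✓)  1110-1  11100-
size-2^2 implicants → -0-111  10-11-
Unchecked terms (primes): -0-111, -11001, -11110, 000001, 001010, 01-110, 010101, 1-1000, 1-1110, 10-000, 10-11-, 100-11, 1110-1, 11100-
Minterm coverage:
  m1 ⊆ 000001 [E]
  m7 ⊆ -0-111 [E]
  m10 ⊆ 001010 [E]
  m15 ⊆ -0-111 [E]
  m21 ⊆ 010101 [E]
  m22 ⊆ 01-110 [E]
  m30 ⊆ -11110,01-110
  m32 ⊆ 10-000 [E]
  m35 ⊆ 100-11 [E]
  m38 ⊆ 10-11- [E]
  m39 ⊆ -0-111,10-11-,100-11
  m40 ⊆ 1-1000,10-000
  m46 ⊆ 1-1110,10-11-
  m47 ⊆ -0-111,10-11-
  m56 ⊆ 1-1000,11100-
  m57 ⊆ -11001,1110-1,11100-
  m59 ⊆ 1110-1 [E]
  m62 ⊆ -11110,1-1110
E = {-0-111, 000001, 001010, 01-110, 010101, 10-000, 10-11-, 100-11, 1110-1}
Petrick residual → -11110, 1-1000
Cover = b'def + bcdef' + a'b'c'd'e'f + a'b'cd'ef' + a'bdef' + a'bc'de'f + acd'e'f' + ab'd'e'f' + ab'de + ab'c'ef + abcd'f  |cover|=11

11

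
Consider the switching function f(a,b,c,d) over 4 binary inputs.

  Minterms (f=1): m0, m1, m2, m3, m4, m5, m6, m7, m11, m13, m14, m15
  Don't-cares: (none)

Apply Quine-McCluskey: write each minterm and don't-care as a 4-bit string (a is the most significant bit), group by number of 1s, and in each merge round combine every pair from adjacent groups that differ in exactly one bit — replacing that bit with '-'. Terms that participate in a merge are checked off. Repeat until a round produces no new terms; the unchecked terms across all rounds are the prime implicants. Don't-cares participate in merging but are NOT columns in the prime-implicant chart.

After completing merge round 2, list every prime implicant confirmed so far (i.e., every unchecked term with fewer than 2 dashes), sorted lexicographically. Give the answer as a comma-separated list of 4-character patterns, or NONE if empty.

NONE

size-2^0 implicants → 0000(✓)  0001(✓)  0010(✓)  0011(✓)  0100(✓)  0101(✓)  0110(✓)  0111(✓)  1011(✓)  1101(✓)  1110(✓)  1111(✓)
size-2^1 implicants → -011(✓)  -101(✓)  -110(✓)  -111(✓)  0-00(✓)  0-01(✓)  0-10(✓)  0-11(✓)  00-0(✓)  00-1(✓)  000-(✓)  001-(✓)  01-0(✓)  01-1(✓)  010-(✓)  011-(✓)  1-11(✓)  11-1(✓)  111-(✓)
size-2^2 implicants → --11  -1-1  -11-  0--0(✓)  0--1(✓)  0-0-(✓)  0-1-(✓)  00--(✓)  01--(✓)
size-2^3 implicants → 0---
Unchecked terms (primes): --11, -1-1, -11-, 0---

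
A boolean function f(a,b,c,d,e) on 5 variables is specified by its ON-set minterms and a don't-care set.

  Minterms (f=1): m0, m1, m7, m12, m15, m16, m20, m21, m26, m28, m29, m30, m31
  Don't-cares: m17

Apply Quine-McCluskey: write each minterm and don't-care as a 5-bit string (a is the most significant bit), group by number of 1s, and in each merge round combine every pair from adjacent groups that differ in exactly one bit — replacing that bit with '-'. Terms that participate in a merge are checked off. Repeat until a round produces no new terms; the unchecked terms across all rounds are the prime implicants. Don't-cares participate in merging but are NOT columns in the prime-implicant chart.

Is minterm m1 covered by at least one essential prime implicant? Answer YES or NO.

size-2^0 implicants → 00000(✓)  00001(✓)  00111(✓)  01100(✓)  01111(✓)  10000(✓)  10001(✓)  10100(✓)  10101(✓)  11010(✓)  11100(✓)  11101(✓)  11110(✓)  11111(✓)
size-2^1 implicants → -0000(✓)  -0001(✓)  -1100  -1111  0-111  0000-(✓)  1-100(✓)  1-101(✓)  10-00(✓)  10-01(✓)  1000-(✓)  1010-(✓)  11-10  111-0(✓)  111-1(✓)  1110-(✓)  1111-(✓)
size-2^2 implicants → -000-  1-10-  10-0-  111--
Unchecked terms (primes): -000-, -1100, -1111, 0-111, 1-10-, 10-0-, 11-10, 111--
Minterm coverage:
  m0 ⊆ -000- [E]
  m1 ⊆ -000- [E]
  m7 ⊆ 0-111 [E]
  m12 ⊆ -1100 [E]
  m15 ⊆ -1111,0-111
  m16 ⊆ -000-,10-0-
  m20 ⊆ 1-10-,10-0-
  m21 ⊆ 1-10-,10-0-
  m26 ⊆ 11-10 [E]
  m28 ⊆ -1100,1-10-,111--
  m29 ⊆ 1-10-,111--
  m30 ⊆ 11-10,111--
  m31 ⊆ -1111,111--
E = {-000-, -1100, 0-111, 11-10}

YES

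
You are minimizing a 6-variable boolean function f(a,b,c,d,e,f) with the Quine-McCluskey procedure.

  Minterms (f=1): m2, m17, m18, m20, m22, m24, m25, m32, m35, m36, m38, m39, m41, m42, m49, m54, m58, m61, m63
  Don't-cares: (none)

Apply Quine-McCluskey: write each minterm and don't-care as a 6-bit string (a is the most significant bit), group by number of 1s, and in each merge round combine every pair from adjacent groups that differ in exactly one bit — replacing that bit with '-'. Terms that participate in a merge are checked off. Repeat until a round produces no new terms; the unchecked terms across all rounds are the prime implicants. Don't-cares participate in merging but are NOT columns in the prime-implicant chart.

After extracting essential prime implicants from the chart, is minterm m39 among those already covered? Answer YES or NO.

YES

Round 0: 000010✓ 010001✓ 010010✓ 010100✓ 010110✓ 011000✓ 011001✓ 100000✓ 100011✓ 100100✓ 100110✓ 100111✓ 101001 101010✓ 110001✓ 110110✓ 111010✓ 111101✓ 111111✓
Round 1: -10001 -10110 0-0010 01-001 010-10 0101-0 01100- 1-0110 1-1010 100-00 100-11 1001-0 10011- 1111-1
PIs = {-10001, -10110, 0-0010, 01-001, 010-10, 0101-0, 01100-, 1-0110, 1-1010, 100-00, 100-11, 1001-0, 10011-, 101001, 1111-1}
Coverage chart:
  m2: 0-0010 ←essential
  m17: -10001,01-001
  m18: 0-0010,010-10
  m20: 0101-0 ←essential
  m22: -10110,010-10,0101-0
  m24: 01100- ←essential
  m25: 01-001,01100-
  m32: 100-00 ←essential
  m35: 100-11 ←essential
  m36: 100-00,1001-0
  m38: 1-0110,1001-0,10011-
  m39: 100-11,10011-
  m41: 101001 ←essential
  m42: 1-1010 ←essential
  m49: -10001 ←essential
  m54: -10110,1-0110
  m58: 1-1010 ←essential
  m61: 1111-1 ←essential
  m63: 1111-1 ←essential
Essential: -10001, 0-0010, 0101-0, 01100-, 1-1010, 100-00, 100-11, 101001, 1111-1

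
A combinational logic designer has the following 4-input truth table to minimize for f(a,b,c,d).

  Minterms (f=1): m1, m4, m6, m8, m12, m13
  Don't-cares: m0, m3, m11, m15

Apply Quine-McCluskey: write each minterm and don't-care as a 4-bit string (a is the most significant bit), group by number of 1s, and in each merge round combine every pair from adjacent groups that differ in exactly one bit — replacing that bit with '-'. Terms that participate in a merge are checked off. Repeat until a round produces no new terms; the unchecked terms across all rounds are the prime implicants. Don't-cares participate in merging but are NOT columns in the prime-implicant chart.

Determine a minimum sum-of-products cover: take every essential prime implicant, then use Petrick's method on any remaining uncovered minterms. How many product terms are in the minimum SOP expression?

size-2^0 implicants → 0000(✓)  0001(✓)  0011(✓)  0100(✓)  0110(✓)  1000(✓)  1011(✓)  1100(✓)  1101(✓)  1111(✓)
size-2^1 implicants → -000(✓)  -011  -100(✓)  0-00(✓)  00-1  000-  01-0  1-00(✓)  1-11  11-1  110-
size-2^2 implicants → --00
Unchecked terms (primes): --00, -011, 00-1, 000-, 01-0, 1-11, 11-1, 110-
Minterm coverage:
  m1 ⊆ 00-1,000-
  m4 ⊆ --00,01-0
  m6 ⊆ 01-0 [E]
  m8 ⊆ --00 [E]
  m12 ⊆ --00,110-
  m13 ⊆ 11-1,110-
E = {--00, 01-0}
Petrick residual → 00-1, 11-1
Cover = c'd' + a'b'd + a'bd' + abd  |cover|=4

4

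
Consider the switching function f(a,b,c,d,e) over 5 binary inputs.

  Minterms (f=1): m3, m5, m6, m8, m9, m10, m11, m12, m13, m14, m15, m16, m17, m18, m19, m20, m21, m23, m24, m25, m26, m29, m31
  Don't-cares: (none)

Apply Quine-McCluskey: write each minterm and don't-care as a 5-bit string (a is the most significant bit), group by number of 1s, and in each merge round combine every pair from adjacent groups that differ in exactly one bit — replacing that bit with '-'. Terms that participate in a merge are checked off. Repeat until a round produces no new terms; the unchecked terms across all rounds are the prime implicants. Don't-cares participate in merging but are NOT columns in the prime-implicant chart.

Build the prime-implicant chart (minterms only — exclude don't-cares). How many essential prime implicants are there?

[col 0] 00011*, 00101*, 00110*, 01000*, 01001*, 01010*, 01011*, 01100*, 01101*, 01110*, 01111*, 10000*, 10001*, 10010*, 10011*, 10100*, 10101*, 10111*, 11000*, 11001*, 11010*, 11101*, 11111*
[col 1] -0011, -0101*, -1000*, -1001*, -1010*, -1101*, -1111*, 0-011, 0-101*, 0-110, 01-00*, 01-01*, 01-10*, 01-11*, 010-0*, 010-1*, 0100-*, 0101-*, 011-0*, 011-1*, 0110-*, 0111-*, 1-000*, 1-001*, 1-010*, 1-101*, 1-111*, 10-00*, 10-01*, 10-11*, 100-0*, 100-1*, 1000-*, 1001-*, 101-1*, 1010-*, 11-01*, 110-0*, 1100-*, 111-1*
[col 2] --101, -1-01, -10-0, -100-, -11-1, 01--0*, 01--1*, 01-0-*, 01-1-*, 010--*, 011--*, 1--01, 1-0-0, 1-00-, 1-1-1, 10--1, 10-0-, 100--
[col 3] 01---
Prime implicants: --101, -0011, -1-01, -10-0, -100-, -11-1, 0-011, 0-110, 01---, 1--01, 1-0-0, 1-00-, 1-1-1, 10--1, 10-0-, 100--
PI chart (minterm → PIs covering it):
  3 | -0011,0-011
  5 | --101  (sole → essential)
  6 | 0-110  (sole → essential)
  8 | -10-0,-100-,01---
  9 | -1-01,-100-,01---
  10 | -10-0,01---
  11 | 0-011,01---
  12 | 01---  (sole → essential)
  13 | --101,-1-01,-11-1,01---
  14 | 0-110,01---
  15 | -11-1,01---
  16 | 1-0-0,1-00-,10-0-,100--
  17 | 1--01,1-00-,10--1,10-0-,100--
  18 | 1-0-0,100--
  19 | -0011,10--1,100--
  20 | 10-0-  (sole → essential)
  21 | --101,1--01,1-1-1,10--1,10-0-
  23 | 1-1-1,10--1
  24 | -10-0,-100-,1-0-0,1-00-
  25 | -1-01,-100-,1--01,1-00-
  26 | -10-0,1-0-0
  29 | --101,-1-01,-11-1,1--01,1-1-1
  31 | -11-1,1-1-1
Essential prime implicants: --101, 0-110, 01---, 10-0-

4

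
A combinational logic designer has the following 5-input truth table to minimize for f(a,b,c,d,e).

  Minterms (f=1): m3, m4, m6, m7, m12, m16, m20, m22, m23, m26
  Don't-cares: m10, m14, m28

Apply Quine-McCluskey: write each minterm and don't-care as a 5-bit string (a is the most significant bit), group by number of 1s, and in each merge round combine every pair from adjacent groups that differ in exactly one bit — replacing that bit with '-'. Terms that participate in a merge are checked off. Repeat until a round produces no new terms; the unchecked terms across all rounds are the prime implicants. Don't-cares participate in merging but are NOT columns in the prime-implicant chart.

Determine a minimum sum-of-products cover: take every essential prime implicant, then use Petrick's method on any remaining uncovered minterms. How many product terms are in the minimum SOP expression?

Round 0: 00011✓ 00100✓ 00110✓ 00111✓ 01010✓ 01100✓ 01110✓ 10000✓ 10100✓ 10110✓ 10111✓ 11010✓ 11100✓
Round 1: -0100✓ -0110✓ -0111✓ -1010 -1100✓ 0-100✓ 0-110✓ 00-11 001-0✓ 0011-✓ 01-10 011-0✓ 1-100✓ 10-00 101-0✓ 1011-✓
Round 2: --100 -01-0 -011- 0-1-0
PIs = {--100, -01-0, -011-, -1010, 0-1-0, 00-11, 01-10, 10-00}
Coverage chart:
  m3: 00-11 ←essential
  m4: --100,-01-0,0-1-0
  m6: -01-0,-011-,0-1-0
  m7: -011-,00-11
  m12: --100,0-1-0
  m16: 10-00 ←essential
  m20: --100,-01-0,10-00
  m22: -01-0,-011-
  m23: -011- ←essential
  m26: -1010 ←essential
Essential: -011-, -1010, 00-11, 10-00
Petrick residual → --100
Min cover (5 terms): cd'e' + b'cd + bc'de' + a'b'de + ab'd'e'

5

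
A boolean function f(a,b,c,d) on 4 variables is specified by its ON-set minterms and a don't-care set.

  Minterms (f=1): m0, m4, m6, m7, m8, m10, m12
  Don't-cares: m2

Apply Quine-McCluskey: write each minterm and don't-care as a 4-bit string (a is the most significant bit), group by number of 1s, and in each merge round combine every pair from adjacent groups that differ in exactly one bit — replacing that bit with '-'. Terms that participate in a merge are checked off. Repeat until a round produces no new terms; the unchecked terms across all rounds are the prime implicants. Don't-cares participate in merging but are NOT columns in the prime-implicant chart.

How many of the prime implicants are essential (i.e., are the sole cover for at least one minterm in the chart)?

[col 0] 0000*, 0010*, 0100*, 0110*, 0111*, 1000*, 1010*, 1100*
[col 1] -000*, -010*, -100*, 0-00*, 0-10*, 00-0*, 01-0*, 011-, 1-00*, 10-0*
[col 2] --00, -0-0, 0--0
Prime implicants: --00, -0-0, 0--0, 011-
PI chart (minterm → PIs covering it):
  0 | --00,-0-0,0--0
  4 | --00,0--0
  6 | 0--0,011-
  7 | 011-  (sole → essential)
  8 | --00,-0-0
  10 | -0-0  (sole → essential)
  12 | --00  (sole → essential)
Essential prime implicants: --00, -0-0, 011-

3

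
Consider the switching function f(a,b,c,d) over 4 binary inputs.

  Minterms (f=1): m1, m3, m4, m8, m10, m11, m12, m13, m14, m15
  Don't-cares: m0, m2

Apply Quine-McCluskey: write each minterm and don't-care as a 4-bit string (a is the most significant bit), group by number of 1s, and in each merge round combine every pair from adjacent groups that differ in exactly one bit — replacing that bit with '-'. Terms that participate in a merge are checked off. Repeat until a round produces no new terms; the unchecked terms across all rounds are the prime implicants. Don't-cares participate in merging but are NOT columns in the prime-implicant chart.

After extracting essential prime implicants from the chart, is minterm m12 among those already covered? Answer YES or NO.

size-2^0 implicants → 0000(✓)  0001(✓)  0010(✓)  0011(✓)  0100(✓)  1000(✓)  1010(✓)  1011(✓)  1100(✓)  1101(✓)  1110(✓)  1111(✓)
size-2^1 implicants → -000(✓)  -010(✓)  -011(✓)  -100(✓)  0-00(✓)  00-0(✓)  00-1(✓)  000-(✓)  001-(✓)  1-00(✓)  1-10(✓)  1-11(✓)  10-0(✓)  101-(✓)  11-0(✓)  11-1(✓)  110-(✓)  111-(✓)
size-2^2 implicants → --00  -0-0  -01-  00--  1--0  1-1-  11--
Unchecked terms (primes): --00, -0-0, -01-, 00--, 1--0, 1-1-, 11--
Minterm coverage:
  m1 ⊆ 00-- [E]
  m3 ⊆ -01-,00--
  m4 ⊆ --00 [E]
  m8 ⊆ --00,-0-0,1--0
  m10 ⊆ -0-0,-01-,1--0,1-1-
  m11 ⊆ -01-,1-1-
  m12 ⊆ --00,1--0,11--
  m13 ⊆ 11-- [E]
  m14 ⊆ 1--0,1-1-,11--
  m15 ⊆ 1-1-,11--
E = {--00, 00--, 11--}

YES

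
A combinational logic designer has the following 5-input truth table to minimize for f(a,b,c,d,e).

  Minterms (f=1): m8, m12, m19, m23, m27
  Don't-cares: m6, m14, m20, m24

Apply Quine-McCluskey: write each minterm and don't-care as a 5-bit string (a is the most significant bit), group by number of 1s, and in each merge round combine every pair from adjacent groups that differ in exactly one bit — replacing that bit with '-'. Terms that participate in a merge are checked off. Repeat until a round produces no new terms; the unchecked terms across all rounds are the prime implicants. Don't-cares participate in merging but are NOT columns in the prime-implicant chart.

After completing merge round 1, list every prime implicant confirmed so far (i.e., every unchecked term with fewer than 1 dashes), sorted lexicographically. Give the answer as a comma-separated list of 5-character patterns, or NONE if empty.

10100

[col 0] 00110*, 01000*, 01100*, 01110*, 10011*, 10100, 10111*, 11000*, 11011*
[col 1] -1000, 0-110, 01-00, 011-0, 1-011, 10-11
Prime implicants: -1000, 0-110, 01-00, 011-0, 1-011, 10-11, 10100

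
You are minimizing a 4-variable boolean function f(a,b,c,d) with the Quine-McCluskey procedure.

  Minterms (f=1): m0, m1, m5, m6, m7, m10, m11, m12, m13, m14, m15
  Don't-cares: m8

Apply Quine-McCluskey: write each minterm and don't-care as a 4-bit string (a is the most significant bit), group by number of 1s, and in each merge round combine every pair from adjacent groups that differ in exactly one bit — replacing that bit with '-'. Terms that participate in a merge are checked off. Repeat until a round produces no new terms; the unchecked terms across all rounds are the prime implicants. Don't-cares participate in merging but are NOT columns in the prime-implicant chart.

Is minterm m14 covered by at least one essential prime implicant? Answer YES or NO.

size-2^0 implicants → 0000(✓)  0001(✓)  0101(✓)  0110(✓)  0111(✓)  1000(✓)  1010(✓)  1011(✓)  1100(✓)  1101(✓)  1110(✓)  1111(✓)
size-2^1 implicants → -000  -101(✓)  -110(✓)  -111(✓)  0-01  000-  01-1(✓)  011-(✓)  1-00(✓)  1-10(✓)  1-11(✓)  10-0(✓)  101-(✓)  11-0(✓)  11-1(✓)  110-(✓)  111-(✓)
size-2^2 implicants → -1-1  -11-  1--0  1-1-  11--
Unchecked terms (primes): -000, -1-1, -11-, 0-01, 000-, 1--0, 1-1-, 11--
Minterm coverage:
  m0 ⊆ -000,000-
  m1 ⊆ 0-01,000-
  m5 ⊆ -1-1,0-01
  m6 ⊆ -11- [E]
  m7 ⊆ -1-1,-11-
  m10 ⊆ 1--0,1-1-
  m11 ⊆ 1-1- [E]
  m12 ⊆ 1--0,11--
  m13 ⊆ -1-1,11--
  m14 ⊆ -11-,1--0,1-1-,11--
  m15 ⊆ -1-1,-11-,1-1-,11--
E = {-11-, 1-1-}

YES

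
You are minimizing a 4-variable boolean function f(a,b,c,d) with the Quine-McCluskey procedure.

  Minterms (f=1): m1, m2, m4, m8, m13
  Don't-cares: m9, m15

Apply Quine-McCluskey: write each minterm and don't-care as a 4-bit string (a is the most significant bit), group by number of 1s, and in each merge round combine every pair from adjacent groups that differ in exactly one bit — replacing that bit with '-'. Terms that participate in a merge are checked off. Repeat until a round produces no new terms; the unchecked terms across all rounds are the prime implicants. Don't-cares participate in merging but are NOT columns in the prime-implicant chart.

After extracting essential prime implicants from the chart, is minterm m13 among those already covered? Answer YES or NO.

NO

Round 0: 0001✓ 0010 0100 1000✓ 1001✓ 1101✓ 1111✓
Round 1: -001 1-01 100- 11-1
PIs = {-001, 0010, 0100, 1-01, 100-, 11-1}
Coverage chart:
  m1: -001 ←essential
  m2: 0010 ←essential
  m4: 0100 ←essential
  m8: 100- ←essential
  m13: 1-01,11-1
Essential: -001, 0010, 0100, 100-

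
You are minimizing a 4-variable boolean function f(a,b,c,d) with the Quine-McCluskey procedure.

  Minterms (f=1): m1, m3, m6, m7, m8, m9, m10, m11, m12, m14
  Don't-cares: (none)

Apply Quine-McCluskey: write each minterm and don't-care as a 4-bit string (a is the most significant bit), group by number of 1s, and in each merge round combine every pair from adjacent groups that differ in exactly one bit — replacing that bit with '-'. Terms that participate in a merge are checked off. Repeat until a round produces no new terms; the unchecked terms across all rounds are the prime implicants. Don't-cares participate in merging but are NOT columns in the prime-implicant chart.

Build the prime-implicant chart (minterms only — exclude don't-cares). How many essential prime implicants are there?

2

Round 0: 0001✓ 0011✓ 0110✓ 0111✓ 1000✓ 1001✓ 1010✓ 1011✓ 1100✓ 1110✓
Round 1: -001✓ -011✓ -110 0-11 00-1✓ 011- 1-00✓ 1-10✓ 10-0✓ 10-1✓ 100-✓ 101-✓ 11-0✓
Round 2: -0-1 1--0 10--
PIs = {-0-1, -110, 0-11, 011-, 1--0, 10--}
Coverage chart:
  m1: -0-1 ←essential
  m3: -0-1,0-11
  m6: -110,011-
  m7: 0-11,011-
  m8: 1--0,10--
  m9: -0-1,10--
  m10: 1--0,10--
  m11: -0-1,10--
  m12: 1--0 ←essential
  m14: -110,1--0
Essential: -0-1, 1--0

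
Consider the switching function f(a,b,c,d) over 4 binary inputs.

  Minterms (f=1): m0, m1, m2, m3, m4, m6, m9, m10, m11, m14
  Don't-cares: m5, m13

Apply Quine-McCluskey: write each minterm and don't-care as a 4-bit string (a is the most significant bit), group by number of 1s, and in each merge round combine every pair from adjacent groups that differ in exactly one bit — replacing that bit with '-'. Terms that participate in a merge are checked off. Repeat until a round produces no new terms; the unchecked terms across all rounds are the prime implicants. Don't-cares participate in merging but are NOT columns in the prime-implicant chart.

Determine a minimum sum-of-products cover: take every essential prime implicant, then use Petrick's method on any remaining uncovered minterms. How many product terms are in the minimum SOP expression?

3

size-2^0 implicants → 0000(✓)  0001(✓)  0010(✓)  0011(✓)  0100(✓)  0101(✓)  0110(✓)  1001(✓)  1010(✓)  1011(✓)  1101(✓)  1110(✓)
size-2^1 implicants → -001(✓)  -010(✓)  -011(✓)  -101(✓)  -110(✓)  0-00(✓)  0-01(✓)  0-10(✓)  00-0(✓)  00-1(✓)  000-(✓)  001-(✓)  01-0(✓)  010-(✓)  1-01(✓)  1-10(✓)  10-1(✓)  101-(✓)
size-2^2 implicants → --01  --10  -0-1  -01-  0--0  0-0-  00--
Unchecked terms (primes): --01, --10, -0-1, -01-, 0--0, 0-0-, 00--
Minterm coverage:
  m0 ⊆ 0--0,0-0-,00--
  m1 ⊆ --01,-0-1,0-0-,00--
  m2 ⊆ --10,-01-,0--0,00--
  m3 ⊆ -0-1,-01-,00--
  m4 ⊆ 0--0,0-0-
  m6 ⊆ --10,0--0
  m9 ⊆ --01,-0-1
  m10 ⊆ --10,-01-
  m11 ⊆ -0-1,-01-
  m14 ⊆ --10 [E]
E = {--10}
Petrick residual → -0-1, 0--0
Cover = cd' + b'd + a'd'  |cover|=3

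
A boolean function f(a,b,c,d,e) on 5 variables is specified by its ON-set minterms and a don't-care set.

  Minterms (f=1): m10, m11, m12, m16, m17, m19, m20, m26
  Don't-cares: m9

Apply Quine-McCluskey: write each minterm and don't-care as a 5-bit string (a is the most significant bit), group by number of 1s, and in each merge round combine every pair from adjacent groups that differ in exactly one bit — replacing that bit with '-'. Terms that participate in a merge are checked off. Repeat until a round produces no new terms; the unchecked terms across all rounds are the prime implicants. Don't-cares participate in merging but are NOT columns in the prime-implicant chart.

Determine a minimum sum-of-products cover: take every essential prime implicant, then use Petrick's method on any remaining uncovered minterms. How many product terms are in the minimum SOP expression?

5

size-2^0 implicants → 01001(✓)  01010(✓)  01011(✓)  01100  10000(✓)  10001(✓)  10011(✓)  10100(✓)  11010(✓)
size-2^1 implicants → -1010  010-1  0101-  10-00  100-1  1000-
Unchecked terms (primes): -1010, 010-1, 0101-, 01100, 10-00, 100-1, 1000-
Minterm coverage:
  m10 ⊆ -1010,0101-
  m11 ⊆ 010-1,0101-
  m12 ⊆ 01100 [E]
  m16 ⊆ 10-00,1000-
  m17 ⊆ 100-1,1000-
  m19 ⊆ 100-1 [E]
  m20 ⊆ 10-00 [E]
  m26 ⊆ -1010 [E]
E = {-1010, 01100, 10-00, 100-1}
Petrick residual → 010-1
Cover = bc'de' + a'bc'e + a'bcd'e' + ab'd'e' + ab'c'e  |cover|=5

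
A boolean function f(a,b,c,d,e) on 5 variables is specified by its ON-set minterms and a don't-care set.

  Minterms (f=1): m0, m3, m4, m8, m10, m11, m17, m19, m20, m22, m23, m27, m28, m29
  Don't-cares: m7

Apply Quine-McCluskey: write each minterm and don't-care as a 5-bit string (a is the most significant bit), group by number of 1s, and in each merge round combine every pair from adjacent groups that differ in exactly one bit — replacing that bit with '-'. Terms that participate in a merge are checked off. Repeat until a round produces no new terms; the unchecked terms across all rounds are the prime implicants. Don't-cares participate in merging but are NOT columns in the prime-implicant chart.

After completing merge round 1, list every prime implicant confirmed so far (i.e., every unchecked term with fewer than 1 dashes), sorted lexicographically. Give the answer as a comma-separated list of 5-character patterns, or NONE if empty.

size-2^0 implicants → 00000(✓)  00011(✓)  00100(✓)  00111(✓)  01000(✓)  01010(✓)  01011(✓)  10001(✓)  10011(✓)  10100(✓)  10110(✓)  10111(✓)  11011(✓)  11100(✓)  11101(✓)
size-2^1 implicants → -0011(✓)  -0100  -0111(✓)  -1011(✓)  0-000  0-011(✓)  00-00  00-11(✓)  010-0  0101-  1-011(✓)  1-100  10-11(✓)  100-1  101-0  1011-  1110-
size-2^2 implicants → --011  -0-11
Unchecked terms (primes): --011, -0-11, -0100, 0-000, 00-00, 010-0, 0101-, 1-100, 100-1, 101-0, 1011-, 1110-

NONE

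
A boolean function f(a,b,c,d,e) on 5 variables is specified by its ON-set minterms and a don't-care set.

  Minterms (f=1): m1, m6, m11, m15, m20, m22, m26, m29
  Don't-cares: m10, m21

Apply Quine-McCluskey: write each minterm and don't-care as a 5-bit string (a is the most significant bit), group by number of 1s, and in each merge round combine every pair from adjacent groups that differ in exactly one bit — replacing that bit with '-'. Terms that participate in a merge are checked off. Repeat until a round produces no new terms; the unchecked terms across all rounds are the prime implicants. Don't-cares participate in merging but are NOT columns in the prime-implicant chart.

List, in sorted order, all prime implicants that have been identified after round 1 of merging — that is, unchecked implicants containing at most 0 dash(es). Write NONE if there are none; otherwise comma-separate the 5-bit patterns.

[col 0] 00001, 00110*, 01010*, 01011*, 01111*, 10100*, 10101*, 10110*, 11010*, 11101*
[col 1] -0110, -1010, 01-11, 0101-, 1-101, 101-0, 1010-
Prime implicants: -0110, -1010, 00001, 01-11, 0101-, 1-101, 101-0, 1010-

00001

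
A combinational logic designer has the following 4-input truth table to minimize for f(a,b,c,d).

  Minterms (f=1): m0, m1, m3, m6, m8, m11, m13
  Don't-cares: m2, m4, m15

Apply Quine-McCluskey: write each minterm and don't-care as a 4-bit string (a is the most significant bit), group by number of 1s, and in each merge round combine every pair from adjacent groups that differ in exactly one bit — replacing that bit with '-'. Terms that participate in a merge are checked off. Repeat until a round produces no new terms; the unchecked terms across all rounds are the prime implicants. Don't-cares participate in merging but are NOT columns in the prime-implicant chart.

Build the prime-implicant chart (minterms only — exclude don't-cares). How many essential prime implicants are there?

size-2^0 implicants → 0000(✓)  0001(✓)  0010(✓)  0011(✓)  0100(✓)  0110(✓)  1000(✓)  1011(✓)  1101(✓)  1111(✓)
size-2^1 implicants → -000  -011  0-00(✓)  0-10(✓)  00-0(✓)  00-1(✓)  000-(✓)  001-(✓)  01-0(✓)  1-11  11-1
size-2^2 implicants → 0--0  00--
Unchecked terms (primes): -000, -011, 0--0, 00--, 1-11, 11-1
Minterm coverage:
  m0 ⊆ -000,0--0,00--
  m1 ⊆ 00-- [E]
  m3 ⊆ -011,00--
  m6 ⊆ 0--0 [E]
  m8 ⊆ -000 [E]
  m11 ⊆ -011,1-11
  m13 ⊆ 11-1 [E]
E = {-000, 0--0, 00--, 11-1}

4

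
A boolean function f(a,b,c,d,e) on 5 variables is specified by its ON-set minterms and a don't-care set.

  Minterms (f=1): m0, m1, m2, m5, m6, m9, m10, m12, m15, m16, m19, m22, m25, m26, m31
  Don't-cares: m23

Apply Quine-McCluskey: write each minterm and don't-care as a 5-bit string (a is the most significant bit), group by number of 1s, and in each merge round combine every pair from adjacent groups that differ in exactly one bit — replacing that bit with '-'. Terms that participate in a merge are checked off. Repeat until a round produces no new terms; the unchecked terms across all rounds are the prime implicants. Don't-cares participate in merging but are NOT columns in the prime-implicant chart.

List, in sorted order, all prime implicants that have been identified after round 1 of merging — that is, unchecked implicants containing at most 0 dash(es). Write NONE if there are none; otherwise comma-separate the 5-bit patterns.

01100

Round 0: 00000✓ 00001✓ 00010✓ 00101✓ 00110✓ 01001✓ 01010✓ 01100 01111✓ 10000✓ 10011✓ 10110✓ 10111✓ 11001✓ 11010✓ 11111✓
Round 1: -0000 -0110 -1001 -1010 -1111 0-001 0-010 00-01 00-10 000-0 0000- 1-111 10-11 1011-
PIs = {-0000, -0110, -1001, -1010, -1111, 0-001, 0-010, 00-01, 00-10, 000-0, 0000-, 01100, 1-111, 10-11, 1011-}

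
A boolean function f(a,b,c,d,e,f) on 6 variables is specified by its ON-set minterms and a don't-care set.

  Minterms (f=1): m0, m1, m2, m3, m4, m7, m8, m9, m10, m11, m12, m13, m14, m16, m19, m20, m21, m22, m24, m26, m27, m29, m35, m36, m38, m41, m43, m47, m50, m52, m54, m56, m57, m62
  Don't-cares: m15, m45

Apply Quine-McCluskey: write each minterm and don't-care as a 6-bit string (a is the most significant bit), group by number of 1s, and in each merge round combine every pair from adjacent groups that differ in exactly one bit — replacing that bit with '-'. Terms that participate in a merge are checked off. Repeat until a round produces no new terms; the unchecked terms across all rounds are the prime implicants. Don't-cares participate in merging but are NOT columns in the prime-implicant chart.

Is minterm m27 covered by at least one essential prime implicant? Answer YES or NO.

YES

Round 0: 000000✓ 000001✓ 000010✓ 000011✓ 000100✓ 000111✓ 001000✓ 001001✓ 001010✓ 001011✓ 001100✓ 001101✓ 001110✓ 001111✓ 010000✓ 010011✓ 010100✓ 010101✓ 010110✓ 011000✓ 011010✓ 011011✓ 011101✓ 100011✓ 100100✓ 100110✓ 101001✓ 101011✓ 101101✓ 101111✓ 110010✓ 110100✓ 110110✓ 111000✓ 111001✓ 111110✓
Round 1: -00011✓ -00100✓ -01001✓ -01011✓ -01101✓ -01111✓ -10100✓ -10110✓ -11000 0-0000✓ 0-0011✓ 0-0100✓ 0-1000✓ 0-1010✓ 0-1011✓ 0-1101 00-000✓ 00-001✓ 00-010✓ 00-011✓ 00-100✓ 00-111✓ 000-00✓ 000-11✓ 0000-0✓ 0000-1✓ 00000-✓ 00001-✓ 001-00✓ 001-01✓ 001-10✓ 001-11✓ 0010-0✓ 0010-1✓ 00100-✓ 00101-✓ 0011-0✓ 0011-1✓ 00110-✓ 00111-✓ 01-000✓ 01-011✓ 01-101 010-00✓ 0101-0✓ 01010- 0110-0✓ 01101-✓ 1-0100✓ 1-0110✓ 1-1001 10-011✓ 1001-0✓ 101-01✓ 101-11✓ 1010-1✓ 1011-1✓ 11-110 110-10 1101-0✓ 11100-
Round 2: --0100 -0-011 -01-01✓ -01-11✓ -010-1✓ -011-1✓ -101-0 0--000 0--011 0-0-00 0-10-0 0-101- 00--00 00--11 00-0-0✓ 00-0-1✓ 00-00-✓ 00-01-✓ 0000--✓ 001--0✓ 001--1✓ 001-0-✓ 001-1-✓ 0010--✓ 0011--✓ 1-01-0 101--1✓
Round 3: -01--1 00-0-- 001---
PIs = {--0100, -0-011, -01--1, -101-0, -11000, 0--000, 0--011, 0-0-00, 0-10-0, 0-101-, 0-1101, 00--00, 00--11, 00-0--, 001---, 01-101, 01010-, 1-01-0, 1-1001, 11-110, 110-10, 11100-}
Coverage chart:
  m0: 0--000,0-0-00,00--00,00-0--
  m1: 00-0-- ←essential
  m2: 00-0-- ←essential
  m3: -0-011,0--011,00--11,00-0--
  m4: --0100,0-0-00,00--00
  m7: 00--11 ←essential
  m8: 0--000,0-10-0,00--00,00-0--,001---
  m9: -01--1,00-0--,001---
  m10: 0-10-0,0-101-,00-0--,001---
  m11: -0-011,-01--1,0--011,0-101-,00--11,00-0--,001---
  m12: 00--00,001---
  m13: -01--1,0-1101,001---
  m14: 001--- ←essential
  m16: 0--000,0-0-00
  m19: 0--011 ←essential
  m20: --0100,-101-0,0-0-00,01010-
  m21: 01-101,01010-
  m22: -101-0 ←essential
  m24: -11000,0--000,0-10-0
  m26: 0-10-0,0-101-
  m27: 0--011,0-101-
  m29: 0-1101,01-101
  m35: -0-011 ←essential
  m36: --0100,1-01-0
  m38: 1-01-0 ←essential
  m41: -01--1,1-1001
  m43: -0-011,-01--1
  m47: -01--1 ←essential
  m50: 110-10 ←essential
  m52: --0100,-101-0,1-01-0
  m54: -101-0,1-01-0,11-110,110-10
  m56: -11000,11100-
  m57: 1-1001,11100-
  m62: 11-110 ←essential
Essential: -0-011, -01--1, -101-0, 0--011, 00--11, 00-0--, 001---, 1-01-0, 11-110, 110-10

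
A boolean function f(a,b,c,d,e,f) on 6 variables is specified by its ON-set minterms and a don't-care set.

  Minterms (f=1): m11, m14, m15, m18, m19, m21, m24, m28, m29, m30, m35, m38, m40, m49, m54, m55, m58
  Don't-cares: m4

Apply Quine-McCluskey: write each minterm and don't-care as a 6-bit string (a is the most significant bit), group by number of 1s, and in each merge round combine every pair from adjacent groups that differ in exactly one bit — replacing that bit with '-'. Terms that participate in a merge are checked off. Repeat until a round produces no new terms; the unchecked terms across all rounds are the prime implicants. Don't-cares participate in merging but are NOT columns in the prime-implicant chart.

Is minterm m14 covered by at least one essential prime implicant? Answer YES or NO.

NO

size-2^0 implicants → 000100  001011(✓)  001110(✓)  001111(✓)  010010(✓)  010011(✓)  010101(✓)  011000(✓)  011100(✓)  011101(✓)  011110(✓)  100011  100110(✓)  101000  110001  110110(✓)  110111(✓)  111010
size-2^1 implicants → 0-1110  001-11  00111-  01-101  01001-  011-00  0111-0  01110-  1-0110  11011-
Unchecked terms (primes): 0-1110, 000100, 001-11, 00111-, 01-101, 01001-, 011-00, 0111-0, 01110-, 1-0110, 100011, 101000, 110001, 11011-, 111010
Minterm coverage:
  m11 ⊆ 001-11 [E]
  m14 ⊆ 0-1110,00111-
  m15 ⊆ 001-11,00111-
  m18 ⊆ 01001- [E]
  m19 ⊆ 01001- [E]
  m21 ⊆ 01-101 [E]
  m24 ⊆ 011-00 [E]
  m28 ⊆ 011-00,0111-0,01110-
  m29 ⊆ 01-101,01110-
  m30 ⊆ 0-1110,0111-0
  m35 ⊆ 100011 [E]
  m38 ⊆ 1-0110 [E]
  m40 ⊆ 101000 [E]
  m49 ⊆ 110001 [E]
  m54 ⊆ 1-0110,11011-
  m55 ⊆ 11011- [E]
  m58 ⊆ 111010 [E]
E = {001-11, 01-101, 01001-, 011-00, 1-0110, 100011, 101000, 110001, 11011-, 111010}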